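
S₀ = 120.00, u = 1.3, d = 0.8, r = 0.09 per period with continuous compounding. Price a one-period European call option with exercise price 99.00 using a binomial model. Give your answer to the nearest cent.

Risk-neutral probability p = (e^0.09 − 0.8)/(1.3 − 0.8) = 0.2942/0.5000 = 0.5883
Terminal stock prices: S_u = 156, S_d = 96
Terminal payoffs (S − K): max(57, 0) = 57, max(-3, 0) = 0
Node 0 (S = 120): V_0 = e^(−0.09)·[0.5883·57.0000 + 0.4117·0.0000] = 30.6495

30.65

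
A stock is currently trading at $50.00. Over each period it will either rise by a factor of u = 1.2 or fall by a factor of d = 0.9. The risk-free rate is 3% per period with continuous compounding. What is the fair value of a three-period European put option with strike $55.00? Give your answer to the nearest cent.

$5.50

Risk-neutral probability p = (e^0.03 − 0.9)/(1.2 − 0.9) = 0.1305/0.3000 = 0.4348
Terminal stock prices: S_uuu = 86.4, S_uud = 64.8, S_udd = 48.6, S_ddd = 36.45
Terminal payoffs (K − S): max(-31.4, 0) = 0, max(-9.8, 0) = 0, max(6.4, 0) = 6.4, max(18.55, 0) = 18.55
Node uu (S = 72): V_uu = e^(−0.03)·[0.4348·0.0000 + 0.5652·0.0000] = 0.0000
Node ud (S = 54): V_ud = e^(−0.03)·[0.4348·0.0000 + 0.5652·6.4000] = 3.5101
Node dd (S = 40.5): V_dd = e^(−0.03)·[0.4348·6.4000 + 0.5652·18.5500] = 12.8745
Node u (S = 60): V_u = e^(−0.03)·[0.4348·0.0000 + 0.5652·3.5101] = 1.9251
Node d (S = 45): V_d = e^(−0.03)·[0.4348·3.5101 + 0.5652·12.8745] = 8.5422
Node 0 (S = 50): V_0 = e^(−0.03)·[0.4348·1.9251 + 0.5652·8.5422] = 5.4974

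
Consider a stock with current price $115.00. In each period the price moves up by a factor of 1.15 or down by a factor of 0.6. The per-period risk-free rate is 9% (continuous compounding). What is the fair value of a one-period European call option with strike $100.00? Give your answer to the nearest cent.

Risk-neutral probability p = (e^0.09 − 0.6)/(1.15 − 0.6) = 0.4942/0.5500 = 0.8985
Terminal stock prices: S_u = 132.2, S_d = 69
Terminal payoffs (S − K): max(32.25, 0) = 32.25, max(-31, 0) = 0
Node 0 (S = 115): V_0 = e^(−0.09)·[0.8985·32.2500 + 0.1015·0.0000] = 26.4826

$26.48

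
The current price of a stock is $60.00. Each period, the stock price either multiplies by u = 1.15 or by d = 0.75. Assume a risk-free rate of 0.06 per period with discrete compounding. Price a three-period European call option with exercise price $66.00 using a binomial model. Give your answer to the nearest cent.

Risk-neutral probability p = (1 + 0.06 − 0.75)/(1.15 − 0.75) = 0.3100/0.4000 = 0.7750
Terminal stock prices: S_uuu = 91.25, S_uud = 59.51, S_udd = 38.81, S_ddd = 25.31
Terminal payoffs (S − K): max(25.25, 0) = 25.25, max(-6.488, 0) = 0, max(-27.19, 0) = 0, max(-40.69, 0) = 0
Node uu (S = 79.35): V_uu = 1/1.06·[0.7750·25.2525 + 0.2250·0.0000] = 18.4629
Node ud (S = 51.75): V_ud = 1/1.06·[0.7750·0.0000 + 0.2250·0.0000] = 0.0000
Node dd (S = 33.75): V_dd = 1/1.06·[0.7750·0.0000 + 0.2250·0.0000] = 0.0000
Node u (S = 69): V_u = 1/1.06·[0.7750·18.4629 + 0.2250·0.0000] = 13.4988
Node d (S = 45): V_d = 1/1.06·[0.7750·0.0000 + 0.2250·0.0000] = 0.0000
Node 0 (S = 60): V_0 = 1/1.06·[0.7750·13.4988 + 0.2250·0.0000] = 9.8694

$9.87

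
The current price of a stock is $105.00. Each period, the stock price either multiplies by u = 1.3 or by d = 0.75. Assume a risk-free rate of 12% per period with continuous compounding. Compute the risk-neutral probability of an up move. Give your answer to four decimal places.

p = 0.6864

Risk-neutral probability p = (e^0.12 − 0.75)/(1.3 − 0.75) = 0.3775/0.5500 = 0.6864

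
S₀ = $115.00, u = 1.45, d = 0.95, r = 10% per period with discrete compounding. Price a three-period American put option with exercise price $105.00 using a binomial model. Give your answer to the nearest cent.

$1.65

Risk-neutral probability p = (1 + 0.1 − 0.95)/(1.45 − 0.95) = 0.1500/0.5000 = 0.3000
Terminal stock prices: S_uuu = 350.6, S_uud = 229.7, S_udd = 150.5, S_ddd = 98.6
Terminal payoffs (K − S): max(-245.6, 0) = 0, max(-124.7, 0) = 0, max(-45.49, 0) = 0, max(6.402, 0) = 6.402
Node uu (S = 241.8): continuation = 1/1.1·[0.3000·0.0000 + 0.7000·0.0000] = 0.0000; exercise value = 0.0000 ≤ continuation, so V_uu = 0.0000
Node ud (S = 158.4): continuation = 1/1.1·[0.3000·0.0000 + 0.7000·0.0000] = 0.0000; exercise value = 0.0000 ≤ continuation, so V_ud = 0.0000
Node dd (S = 103.8): continuation = 1/1.1·[0.3000·0.0000 + 0.7000·6.4019] = 4.0739; exercise value = 1.2125 ≤ continuation, so V_dd = 4.0739
Node u (S = 166.8): continuation = 1/1.1·[0.3000·0.0000 + 0.7000·0.0000] = 0.0000; exercise value = 0.0000 ≤ continuation, so V_u = 0.0000
Node d (S = 109.2): continuation = 1/1.1·[0.3000·0.0000 + 0.7000·4.0739] = 2.5925; exercise value = 0.0000 ≤ continuation, so V_d = 2.5925
Node 0 (S = 115): continuation = 1/1.1·[0.3000·0.0000 + 0.7000·2.5925] = 1.6498; exercise value = 0.0000 ≤ continuation, so V_0 = 1.6498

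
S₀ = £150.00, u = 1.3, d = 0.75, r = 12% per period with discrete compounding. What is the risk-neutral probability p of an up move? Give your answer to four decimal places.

Risk-neutral probability p = (1 + 0.12 − 0.75)/(1.3 − 0.75) = 0.3700/0.5500 = 0.6727

p = 0.6727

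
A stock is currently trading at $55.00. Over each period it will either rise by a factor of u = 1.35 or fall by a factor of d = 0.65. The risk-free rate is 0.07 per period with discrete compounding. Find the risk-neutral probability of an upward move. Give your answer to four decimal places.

p = 0.6000

Risk-neutral probability p = (1 + 0.07 − 0.65)/(1.35 − 0.65) = 0.4200/0.7000 = 0.6000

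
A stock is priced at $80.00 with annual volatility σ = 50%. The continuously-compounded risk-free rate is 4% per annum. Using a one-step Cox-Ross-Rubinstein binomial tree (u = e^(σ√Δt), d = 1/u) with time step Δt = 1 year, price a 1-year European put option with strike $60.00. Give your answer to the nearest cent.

$6.43

CRR parameters: u = e^(σ√Δt) = e^(0.5·√1) = 1.6487, d = 1/u = 0.6065
Per-period rate: rΔt = 0.04·1 = 0.04, so R = e^0.04 = 1.0408
Risk-neutral probability p = (e^0.04 − 0.6065)/(1.6487 − 0.6065) = 0.4343/1.0422 = 0.4167
Terminal stock prices: S_u = 131.9, S_d = 48.52
Terminal payoffs (K − S): max(-71.9, 0) = 0, max(11.48, 0) = 11.48
Node 0 (S = 80): V_0 = e^(−0.04)·[0.4167·0.0000 + 0.5833·11.4775] = 6.4324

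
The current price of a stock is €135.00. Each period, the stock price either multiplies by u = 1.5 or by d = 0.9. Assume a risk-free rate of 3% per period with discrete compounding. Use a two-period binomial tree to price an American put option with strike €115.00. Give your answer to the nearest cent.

€3.27

Risk-neutral probability p = (1 + 0.03 − 0.9)/(1.5 − 0.9) = 0.1300/0.6000 = 0.2167
Terminal stock prices: S_uu = 303.8, S_ud = 182.2, S_dd = 109.4
Terminal payoffs (K − S): max(-188.8, 0) = 0, max(-67.25, 0) = 0, max(5.65, 0) = 5.65
Node u (S = 202.5): continuation = 1/1.03·[0.2167·0.0000 + 0.7833·0.0000] = 0.0000; exercise value = 0.0000 ≤ continuation, so V_u = 0.0000
Node d (S = 121.5): continuation = 1/1.03·[0.2167·0.0000 + 0.7833·5.6500] = 4.2969; exercise value = 0.0000 ≤ continuation, so V_d = 4.2969
Node 0 (S = 135): continuation = 1/1.03·[0.2167·0.0000 + 0.7833·4.2969] = 3.2679; exercise value = 0.0000 ≤ continuation, so V_0 = 3.2679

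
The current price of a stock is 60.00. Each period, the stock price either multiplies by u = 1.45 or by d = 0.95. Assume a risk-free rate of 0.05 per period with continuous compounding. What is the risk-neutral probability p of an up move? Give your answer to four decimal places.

p = 0.2025

Risk-neutral probability p = (e^0.05 − 0.95)/(1.45 − 0.95) = 0.1013/0.5000 = 0.2025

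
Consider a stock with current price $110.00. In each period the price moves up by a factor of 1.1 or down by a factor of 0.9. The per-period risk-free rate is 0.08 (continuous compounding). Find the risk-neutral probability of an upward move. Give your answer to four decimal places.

p = 0.9164

Risk-neutral probability p = (e^0.08 − 0.9)/(1.1 − 0.9) = 0.1833/0.2000 = 0.9164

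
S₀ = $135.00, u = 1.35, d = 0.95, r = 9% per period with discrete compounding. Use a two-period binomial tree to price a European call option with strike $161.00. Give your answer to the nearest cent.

$13.42

Risk-neutral probability p = (1 + 0.09 − 0.95)/(1.35 − 0.95) = 0.1400/0.4000 = 0.3500
Terminal stock prices: S_uu = 246, S_ud = 173.1, S_dd = 121.8
Terminal payoffs (S − K): max(85.04, 0) = 85.04, max(12.14, 0) = 12.14, max(-39.16, 0) = 0
Node u (S = 182.2): V_u = 1/1.09·[0.3500·85.0375 + 0.6500·12.1375] = 34.5436
Node d (S = 128.2): V_d = 1/1.09·[0.3500·12.1375 + 0.6500·0.0000] = 3.8974
Node 0 (S = 135): V_0 = 1/1.09·[0.3500·34.5436 + 0.6500·3.8974] = 13.4161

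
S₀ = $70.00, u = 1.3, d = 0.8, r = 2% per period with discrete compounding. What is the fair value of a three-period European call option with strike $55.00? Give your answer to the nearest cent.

Risk-neutral probability p = (1 + 0.02 − 0.8)/(1.3 − 0.8) = 0.2200/0.5000 = 0.4400
Terminal stock prices: S_uuu = 153.8, S_uud = 94.64, S_udd = 58.24, S_ddd = 35.84
Terminal payoffs (S − K): max(98.79, 0) = 98.79, max(39.64, 0) = 39.64, max(3.24, 0) = 3.24, max(-19.16, 0) = 0
Node uu (S = 118.3): V_uu = 1/1.02·[0.4400·98.7900 + 0.5600·39.6400] = 64.3784
Node ud (S = 72.8): V_ud = 1/1.02·[0.4400·39.6400 + 0.5600·3.2400] = 18.8784
Node dd (S = 44.8): V_dd = 1/1.02·[0.4400·3.2400 + 0.5600·0.0000] = 1.3976
Node u (S = 91): V_u = 1/1.02·[0.4400·64.3784 + 0.5600·18.8784] = 38.1357
Node d (S = 56): V_d = 1/1.02·[0.4400·18.8784 + 0.5600·1.3976] = 8.9110
Node 0 (S = 70): V_0 = 1/1.02·[0.4400·38.1357 + 0.5600·8.9110] = 21.3430

$21.34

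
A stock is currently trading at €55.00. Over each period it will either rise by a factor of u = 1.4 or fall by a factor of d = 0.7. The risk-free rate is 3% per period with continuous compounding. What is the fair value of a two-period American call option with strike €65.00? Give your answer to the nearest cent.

€8.98

Risk-neutral probability p = (e^0.03 − 0.7)/(1.4 − 0.7) = 0.3305/0.7000 = 0.4721
Terminal stock prices: S_uu = 107.8, S_ud = 53.9, S_dd = 26.95
Terminal payoffs (S − K): max(42.8, 0) = 42.8, max(-11.1, 0) = 0, max(-38.05, 0) = 0
Node u (S = 77): continuation = e^(−0.03)·[0.4721·42.8000 + 0.5279·0.0000] = 19.6078; exercise value = 12.0000 ≤ continuation, so V_u = 19.6078
Node d (S = 38.5): continuation = e^(−0.03)·[0.4721·0.0000 + 0.5279·0.0000] = 0.0000; exercise value = 0.0000 ≤ continuation, so V_d = 0.0000
Node 0 (S = 55): continuation = e^(−0.03)·[0.4721·19.6078 + 0.5279·0.0000] = 8.9828; exercise value = 0.0000 ≤ continuation, so V_0 = 8.9828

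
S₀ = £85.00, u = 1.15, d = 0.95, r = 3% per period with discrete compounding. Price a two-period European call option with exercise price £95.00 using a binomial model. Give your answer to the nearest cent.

Risk-neutral probability p = (1 + 0.03 − 0.95)/(1.15 − 0.95) = 0.0800/0.2000 = 0.4000
Terminal stock prices: S_uu = 112.4, S_ud = 92.86, S_dd = 76.71
Terminal payoffs (S − K): max(17.41, 0) = 17.41, max(-2.138, 0) = 0, max(-18.29, 0) = 0
Node u (S = 97.75): V_u = 1/1.03·[0.4000·17.4125 + 0.6000·0.0000] = 6.7621
Node d (S = 80.75): V_d = 1/1.03·[0.4000·0.0000 + 0.6000·0.0000] = 0.0000
Node 0 (S = 85): V_0 = 1/1.03·[0.4000·6.7621 + 0.6000·0.0000] = 2.6261

£2.63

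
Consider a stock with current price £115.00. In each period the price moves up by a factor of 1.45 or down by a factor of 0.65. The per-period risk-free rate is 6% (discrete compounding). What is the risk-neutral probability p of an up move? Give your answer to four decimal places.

p = 0.5125

Risk-neutral probability p = (1 + 0.06 − 0.65)/(1.45 − 0.65) = 0.4100/0.8000 = 0.5125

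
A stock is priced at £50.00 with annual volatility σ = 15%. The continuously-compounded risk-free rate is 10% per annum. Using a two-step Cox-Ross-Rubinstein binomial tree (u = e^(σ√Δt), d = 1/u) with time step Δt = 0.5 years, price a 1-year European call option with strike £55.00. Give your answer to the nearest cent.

£3.15

CRR parameters: u = e^(σ√Δt) = e^(0.15·√0.5) = 1.1119, d = 1/u = 0.8994
Per-period rate: rΔt = 0.1·0.5 = 0.05, so R = e^0.05 = 1.0513
Risk-neutral probability p = (e^0.05 − 0.8994)/(1.1119 − 0.8994) = 0.1519/0.2125 = 0.7148
Terminal stock prices: S_uu = 61.82, S_ud = 50, S_dd = 40.44
Terminal payoffs (S − K): max(6.816, 0) = 6.816, max(-5, 0) = 0, max(-14.56, 0) = 0
Node u (S = 55.59): V_u = e^(−0.05)·[0.7148·6.8156 + 0.2852·0.0000] = 4.6338
Node d (S = 44.97): V_d = e^(−0.05)·[0.7148·0.0000 + 0.2852·0.0000] = 0.0000
Node 0 (S = 50): V_0 = e^(−0.05)·[0.7148·4.6338 + 0.2852·0.0000] = 3.1505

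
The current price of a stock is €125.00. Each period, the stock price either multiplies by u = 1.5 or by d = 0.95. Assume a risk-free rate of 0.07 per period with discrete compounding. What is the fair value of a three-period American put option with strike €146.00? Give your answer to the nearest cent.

Risk-neutral probability p = (1 + 0.07 − 0.95)/(1.5 − 0.95) = 0.1200/0.5500 = 0.2182
Terminal stock prices: S_uuu = 421.9, S_uud = 267.2, S_udd = 169.2, S_ddd = 107.2
Terminal payoffs (K − S): max(-275.9, 0) = 0, max(-121.2, 0) = 0, max(-23.22, 0) = 0, max(38.83, 0) = 38.83
Node uu (S = 281.2): continuation = 1/1.07·[0.2182·0.0000 + 0.7818·0.0000] = 0.0000; exercise value = 0.0000 ≤ continuation, so V_uu = 0.0000
Node ud (S = 178.1): continuation = 1/1.07·[0.2182·0.0000 + 0.7818·0.0000] = 0.0000; exercise value = 0.0000 ≤ continuation, so V_ud = 0.0000
Node dd (S = 112.8): continuation = 1/1.07·[0.2182·0.0000 + 0.7818·38.8281] = 28.3706; exercise value = 33.1875 > continuation, so V_dd = 33.1875 (exercise)
Node u (S = 187.5): continuation = 1/1.07·[0.2182·0.0000 + 0.7818·0.0000] = 0.0000; exercise value = 0.0000 ≤ continuation, so V_u = 0.0000
Node d (S = 118.8): continuation = 1/1.07·[0.2182·0.0000 + 0.7818·33.1875] = 24.2492; exercise value = 27.2500 > continuation, so V_d = 27.2500 (exercise)
Node 0 (S = 125): continuation = 1/1.07·[0.2182·0.0000 + 0.7818·27.2500] = 19.9108; exercise value = 21.0000 > continuation, so V_0 = 21.0000 (exercise)

€21.00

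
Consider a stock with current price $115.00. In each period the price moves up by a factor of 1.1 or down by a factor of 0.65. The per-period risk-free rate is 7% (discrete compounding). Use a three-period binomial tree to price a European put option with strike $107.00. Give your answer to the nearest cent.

Risk-neutral probability p = (1 + 0.07 − 0.65)/(1.1 − 0.65) = 0.4200/0.4500 = 0.9333
Terminal stock prices: S_uuu = 153.1, S_uud = 90.45, S_udd = 53.45, S_ddd = 31.58
Terminal payoffs (K − S): max(-46.07, 0) = 0, max(16.55, 0) = 16.55, max(53.55, 0) = 53.55, max(75.42, 0) = 75.42
Node uu (S = 139.2): V_uu = 1/1.07·[0.9333·0.0000 + 0.0667·16.5525] = 1.0313
Node ud (S = 82.23): V_ud = 1/1.07·[0.9333·16.5525 + 0.0667·53.5537] = 17.7750
Node dd (S = 48.59): V_dd = 1/1.07·[0.9333·53.5537 + 0.0667·75.4181] = 51.4125
Node u (S = 126.5): V_u = 1/1.07·[0.9333·1.0313 + 0.0667·17.7750] = 2.0071
Node d (S = 74.75): V_d = 1/1.07·[0.9333·17.7750 + 0.0667·51.4125] = 18.7079
Node 0 (S = 115): V_0 = 1/1.07·[0.9333·2.0071 + 0.0667·18.7079] = 2.9163

$2.92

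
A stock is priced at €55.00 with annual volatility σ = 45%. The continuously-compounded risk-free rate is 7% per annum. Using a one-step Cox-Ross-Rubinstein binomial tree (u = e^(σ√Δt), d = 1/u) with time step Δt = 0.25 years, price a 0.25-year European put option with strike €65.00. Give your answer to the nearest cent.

€10.71

CRR parameters: u = e^(σ√Δt) = e^(0.45·√0.25) = 1.2523, d = 1/u = 0.7985
Per-period rate: rΔt = 0.07·0.25 = 0.0175, so R = e^0.0175 = 1.0177
Risk-neutral probability p = (e^0.0175 − 0.7985)/(1.2523 − 0.7985) = 0.2191/0.4538 = 0.4829
Terminal stock prices: S_u = 68.88, S_d = 43.92
Terminal payoffs (K − S): max(-3.878, 0) = 0, max(21.08, 0) = 21.08
Node 0 (S = 55): V_0 = e^(−0.0175)·[0.4829·0.0000 + 0.5171·21.0816] = 10.7124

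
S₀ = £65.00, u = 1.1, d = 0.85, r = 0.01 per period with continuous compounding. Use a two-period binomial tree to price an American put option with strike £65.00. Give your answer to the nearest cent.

Risk-neutral probability p = (e^0.01 − 0.85)/(1.1 − 0.85) = 0.1601/0.2500 = 0.6402
Terminal stock prices: S_uu = 78.65, S_ud = 60.77, S_dd = 46.96
Terminal payoffs (K − S): max(-13.65, 0) = 0, max(4.225, 0) = 4.225, max(18.04, 0) = 18.04
Node u (S = 71.5): continuation = e^(−0.01)·[0.6402·0.0000 + 0.3598·4.2250] = 1.5050; exercise value = 0.0000 ≤ continuation, so V_u = 1.5050
Node d (S = 55.25): continuation = e^(−0.01)·[0.6402·4.2250 + 0.3598·18.0375] = 9.1032; exercise value = 9.7500 > continuation, so V_d = 9.7500 (exercise)
Node 0 (S = 65): continuation = e^(−0.01)·[0.6402·1.5050 + 0.3598·9.7500] = 4.4271; exercise value = 0.0000 ≤ continuation, so V_0 = 4.4271

£4.43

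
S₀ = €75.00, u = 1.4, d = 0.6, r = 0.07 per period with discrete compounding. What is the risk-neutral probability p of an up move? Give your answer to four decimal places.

p = 0.5875

Risk-neutral probability p = (1 + 0.07 − 0.6)/(1.4 − 0.6) = 0.4700/0.8000 = 0.5875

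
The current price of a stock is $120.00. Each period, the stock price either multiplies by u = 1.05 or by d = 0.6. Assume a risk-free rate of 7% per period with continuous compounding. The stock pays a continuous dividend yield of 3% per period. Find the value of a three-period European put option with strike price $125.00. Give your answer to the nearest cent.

$2.25

Per-period risk-free factor R = e^0.07 = 1.0725; dividend-adjusted growth = e^(0.07−0.03) = 1.0408.
Risk-neutral probability p = (1.0408 − 0.6)/(1.05 − 0.6) = 0.4408/0.4500 = 0.9796
Terminal stock prices: S_uuu = 138.9, S_uud = 79.38, S_udd = 45.36, S_ddd = 25.92
Terminal payoffs (K − S): max(-13.92, 0) = 0, max(45.62, 0) = 45.62, max(79.64, 0) = 79.64, max(99.08, 0) = 99.08
Node uu (S = 132.3): V_uu = e^(−0.07)·[0.9796·0.0000 + 0.0204·45.6200] = 0.8686
Node ud (S = 75.6): V_ud = e^(−0.07)·[0.9796·45.6200 + 0.0204·79.6400] = 43.1835
Node dd (S = 43.2): V_dd = e^(−0.07)·[0.9796·79.6400 + 0.0204·99.0800] = 74.6260
Node u (S = 126): V_u = e^(−0.07)·[0.9796·0.8686 + 0.0204·43.1835] = 1.6156
Node d (S = 72): V_d = e^(−0.07)·[0.9796·43.1835 + 0.0204·74.6260] = 40.8627
Node 0 (S = 120): V_0 = e^(−0.07)·[0.9796·1.6156 + 0.0204·40.8627] = 2.2536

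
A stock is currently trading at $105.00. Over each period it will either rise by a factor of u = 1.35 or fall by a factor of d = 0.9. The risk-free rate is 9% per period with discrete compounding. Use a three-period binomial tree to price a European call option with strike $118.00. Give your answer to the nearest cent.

$21.10

Risk-neutral probability p = (1 + 0.09 − 0.9)/(1.35 − 0.9) = 0.1900/0.4500 = 0.4222
Terminal stock prices: S_uuu = 258.3, S_uud = 172.2, S_udd = 114.8, S_ddd = 76.55
Terminal payoffs (S − K): max(140.3, 0) = 140.3, max(54.23, 0) = 54.23, max(-3.182, 0) = 0, max(-41.45, 0) = 0
Node uu (S = 191.4): V_uu = 1/1.09·[0.4222·140.3394 + 0.5778·54.2263] = 83.1056
Node ud (S = 127.6): V_ud = 1/1.09·[0.4222·54.2263 + 0.5778·0.0000] = 21.0051
Node dd (S = 85.05): V_dd = 1/1.09·[0.4222·0.0000 + 0.5778·0.0000] = 0.0000
Node u (S = 141.8): V_u = 1/1.09·[0.4222·83.1056 + 0.5778·21.0051] = 43.3260
Node d (S = 94.5): V_d = 1/1.09·[0.4222·21.0051 + 0.5778·0.0000] = 8.1365
Node 0 (S = 105): V_0 = 1/1.09·[0.4222·43.3260 + 0.5778·8.1365] = 21.0957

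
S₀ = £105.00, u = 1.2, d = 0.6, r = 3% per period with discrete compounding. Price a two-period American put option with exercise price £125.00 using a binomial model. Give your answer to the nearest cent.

£26.51

Risk-neutral probability p = (1 + 0.03 − 0.6)/(1.2 − 0.6) = 0.4300/0.6000 = 0.7167
Terminal stock prices: S_uu = 151.2, S_ud = 75.6, S_dd = 37.8
Terminal payoffs (K − S): max(-26.2, 0) = 0, max(49.4, 0) = 49.4, max(87.2, 0) = 87.2
Node u (S = 126): continuation = 1/1.03·[0.7167·0.0000 + 0.2833·49.4000] = 13.5890; exercise value = 0.0000 ≤ continuation, so V_u = 13.5890
Node d (S = 63): continuation = 1/1.03·[0.7167·49.4000 + 0.2833·87.2000] = 58.3592; exercise value = 62.0000 > continuation, so V_d = 62.0000 (exercise)
Node 0 (S = 105): continuation = 1/1.03·[0.7167·13.5890 + 0.2833·62.0000] = 26.5101; exercise value = 20.0000 ≤ continuation, so V_0 = 26.5101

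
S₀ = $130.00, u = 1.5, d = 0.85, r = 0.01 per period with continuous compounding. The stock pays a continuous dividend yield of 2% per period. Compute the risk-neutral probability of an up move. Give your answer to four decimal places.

p = 0.2155

Per-period risk-free factor R = e^0.01 = 1.0101; dividend-adjusted growth = e^(0.01−0.02) = 0.9900.
Risk-neutral probability p = (0.9900 − 0.85)/(1.5 − 0.85) = 0.1400/0.6500 = 0.2155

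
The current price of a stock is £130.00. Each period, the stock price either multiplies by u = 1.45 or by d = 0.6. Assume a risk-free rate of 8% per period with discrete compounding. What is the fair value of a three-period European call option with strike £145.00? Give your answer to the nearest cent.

£42.21

Risk-neutral probability p = (1 + 0.08 − 0.6)/(1.45 − 0.6) = 0.4800/0.8500 = 0.5647
Terminal stock prices: S_uuu = 396.3, S_uud = 164, S_udd = 67.86, S_ddd = 28.08
Terminal payoffs (S − K): max(251.3, 0) = 251.3, max(18.99, 0) = 18.99, max(-77.14, 0) = 0, max(-116.9, 0) = 0
Node uu (S = 273.3): V_uu = 1/1.08·[0.5647·251.3212 + 0.4353·18.9950] = 139.0657
Node ud (S = 113.1): V_ud = 1/1.08·[0.5647·18.9950 + 0.4353·0.0000] = 9.9320
Node dd (S = 46.8): V_dd = 1/1.08·[0.5647·0.0000 + 0.4353·0.0000] = 0.0000
Node u (S = 188.5): V_u = 1/1.08·[0.5647·139.0657 + 0.4353·9.9320] = 76.7172
Node d (S = 78): V_d = 1/1.08·[0.5647·9.9320 + 0.4353·0.0000] = 5.1932
Node 0 (S = 130): V_0 = 1/1.08·[0.5647·76.7172 + 0.4353·5.1932] = 42.2067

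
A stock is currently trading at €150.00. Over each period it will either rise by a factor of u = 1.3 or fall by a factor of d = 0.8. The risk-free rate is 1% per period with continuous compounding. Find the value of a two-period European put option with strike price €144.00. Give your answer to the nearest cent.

Risk-neutral probability p = (e^0.01 − 0.8)/(1.3 − 0.8) = 0.2101/0.5000 = 0.4201
Terminal stock prices: S_uu = 253.5, S_ud = 156, S_dd = 96
Terminal payoffs (K − S): max(-109.5, 0) = 0, max(-12, 0) = 0, max(48, 0) = 48
Node u (S = 195): V_u = e^(−0.01)·[0.4201·0.0000 + 0.5799·0.0000] = 0.0000
Node d (S = 120): V_d = e^(−0.01)·[0.4201·0.0000 + 0.5799·48.0000] = 27.5582
Node 0 (S = 150): V_0 = e^(−0.01)·[0.4201·0.0000 + 0.5799·27.5582] = 15.8220

€15.82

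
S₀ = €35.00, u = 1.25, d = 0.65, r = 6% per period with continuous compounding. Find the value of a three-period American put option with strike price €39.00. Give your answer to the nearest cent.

€7.24

Risk-neutral probability p = (e^0.06 − 0.65)/(1.25 − 0.65) = 0.4118/0.6000 = 0.6864
Terminal stock prices: S_uuu = 68.36, S_uud = 35.55, S_udd = 18.48, S_ddd = 9.612
Terminal payoffs (K − S): max(-29.36, 0) = 0, max(3.453, 0) = 3.453, max(20.52, 0) = 20.52, max(29.39, 0) = 29.39
Node uu (S = 54.69): continuation = e^(−0.06)·[0.6864·0.0000 + 0.3136·3.4531] = 1.0199; exercise value = 0.0000 ≤ continuation, so V_uu = 1.0199
Node ud (S = 28.44): continuation = e^(−0.06)·[0.6864·3.4531 + 0.3136·20.5156] = 8.2913; exercise value = 10.5625 > continuation, so V_ud = 10.5625 (exercise)
Node dd (S = 14.79): continuation = e^(−0.06)·[0.6864·20.5156 + 0.3136·29.3881] = 21.9413; exercise value = 24.2125 > continuation, so V_dd = 24.2125 (exercise)
Node u (S = 43.75): continuation = e^(−0.06)·[0.6864·1.0199 + 0.3136·10.5625] = 3.7788; exercise value = 0.0000 ≤ continuation, so V_u = 3.7788
Node d (S = 22.75): continuation = e^(−0.06)·[0.6864·10.5625 + 0.3136·24.2125] = 13.9788; exercise value = 16.2500 > continuation, so V_d = 16.2500 (exercise)
Node 0 (S = 35): continuation = e^(−0.06)·[0.6864·3.7788 + 0.3136·16.2500] = 7.2420; exercise value = 4.0000 ≤ continuation, so V_0 = 7.2420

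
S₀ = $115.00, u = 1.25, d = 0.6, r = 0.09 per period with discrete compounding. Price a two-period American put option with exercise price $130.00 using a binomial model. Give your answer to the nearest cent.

$20.61

Risk-neutral probability p = (1 + 0.09 − 0.6)/(1.25 − 0.6) = 0.4900/0.6500 = 0.7538
Terminal stock prices: S_uu = 179.7, S_ud = 86.25, S_dd = 41.4
Terminal payoffs (K − S): max(-49.69, 0) = 0, max(43.75, 0) = 43.75, max(88.6, 0) = 88.6
Node u (S = 143.8): continuation = 1/1.09·[0.7538·0.0000 + 0.2462·43.7500] = 9.8800; exercise value = 0.0000 ≤ continuation, so V_u = 9.8800
Node d (S = 69): continuation = 1/1.09·[0.7538·43.7500 + 0.2462·88.6000] = 50.2661; exercise value = 61.0000 > continuation, so V_d = 61.0000 (exercise)
Node 0 (S = 115): continuation = 1/1.09·[0.7538·9.8800 + 0.2462·61.0000] = 20.6086; exercise value = 15.0000 ≤ continuation, so V_0 = 20.6086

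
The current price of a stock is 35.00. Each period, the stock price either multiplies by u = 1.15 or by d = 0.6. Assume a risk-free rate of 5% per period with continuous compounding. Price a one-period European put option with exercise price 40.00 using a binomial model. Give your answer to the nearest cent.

Risk-neutral probability p = (e^0.05 − 0.6)/(1.15 − 0.6) = 0.4513/0.5500 = 0.8205
Terminal stock prices: S_u = 40.25, S_d = 21
Terminal payoffs (K − S): max(-0.25, 0) = 0, max(19, 0) = 19
Node 0 (S = 35): V_0 = e^(−0.05)·[0.8205·0.0000 + 0.1795·19.0000] = 3.2443

3.24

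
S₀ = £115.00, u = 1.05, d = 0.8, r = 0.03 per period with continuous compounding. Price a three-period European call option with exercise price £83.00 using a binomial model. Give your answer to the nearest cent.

Risk-neutral probability p = (e^0.03 − 0.8)/(1.05 − 0.8) = 0.2305/0.2500 = 0.9218
Terminal stock prices: S_uuu = 133.1, S_uud = 101.4, S_udd = 77.28, S_ddd = 58.88
Terminal payoffs (S − K): max(50.13, 0) = 50.13, max(18.43, 0) = 18.43, max(-5.72, 0) = 0, max(-24.12, 0) = 0
Node uu (S = 126.8): V_uu = e^(−0.03)·[0.9218·50.1269 + 0.0782·18.4300] = 46.2405
Node ud (S = 96.6): V_ud = e^(−0.03)·[0.9218·18.4300 + 0.0782·0.0000] = 16.4870
Node dd (S = 73.6): V_dd = e^(−0.03)·[0.9218·0.0000 + 0.0782·0.0000] = 0.0000
Node u (S = 120.8): V_u = e^(−0.03)·[0.9218·46.2405 + 0.0782·16.4870] = 42.6165
Node d (S = 92): V_d = e^(−0.03)·[0.9218·16.4870 + 0.0782·0.0000] = 14.7489
Node 0 (S = 115): V_0 = e^(−0.03)·[0.9218·42.6165 + 0.0782·14.7489] = 39.2426

£39.24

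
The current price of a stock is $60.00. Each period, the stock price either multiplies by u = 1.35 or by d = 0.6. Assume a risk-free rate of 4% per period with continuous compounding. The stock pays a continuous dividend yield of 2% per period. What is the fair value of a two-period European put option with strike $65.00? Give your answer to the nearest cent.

$15.21

Per-period risk-free factor R = e^0.04 = 1.0408; dividend-adjusted growth = e^(0.04−0.02) = 1.0202.
Risk-neutral probability p = (1.0202 − 0.6)/(1.35 − 0.6) = 0.4202/0.7500 = 0.5603
Terminal stock prices: S_uu = 109.4, S_ud = 48.6, S_dd = 21.6
Terminal payoffs (K − S): max(-44.35, 0) = 0, max(16.4, 0) = 16.4, max(43.4, 0) = 43.4
Node u (S = 81): V_u = e^(−0.04)·[0.5603·0.0000 + 0.4397·16.4000] = 6.9288
Node d (S = 36): V_d = e^(−0.04)·[0.5603·16.4000 + 0.4397·43.4000] = 27.1642
Node 0 (S = 60): V_0 = e^(−0.04)·[0.5603·6.9288 + 0.4397·27.1642] = 15.2064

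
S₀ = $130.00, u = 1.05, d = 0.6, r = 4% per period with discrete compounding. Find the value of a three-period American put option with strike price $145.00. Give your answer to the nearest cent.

$15.00

Risk-neutral probability p = (1 + 0.04 − 0.6)/(1.05 − 0.6) = 0.4400/0.4500 = 0.9778
Terminal stock prices: S_uuu = 150.5, S_uud = 86, S_udd = 49.14, S_ddd = 28.08
Terminal payoffs (K − S): max(-5.491, 0) = 0, max(59, 0) = 59, max(95.86, 0) = 95.86, max(116.9, 0) = 116.9
Node uu (S = 143.3): continuation = 1/1.04·[0.9778·0.0000 + 0.0222·59.0050] = 1.2608; exercise value = 1.6750 > continuation, so V_uu = 1.6750 (exercise)
Node ud (S = 81.9): continuation = 1/1.04·[0.9778·59.0050 + 0.0222·95.8600] = 57.5231; exercise value = 63.1000 > continuation, so V_ud = 63.1000 (exercise)
Node dd (S = 46.8): continuation = 1/1.04·[0.9778·95.8600 + 0.0222·116.9200] = 92.6231; exercise value = 98.2000 > continuation, so V_dd = 98.2000 (exercise)
Node u (S = 136.5): continuation = 1/1.04·[0.9778·1.6750 + 0.0222·63.1000] = 2.9231; exercise value = 8.5000 > continuation, so V_u = 8.5000 (exercise)
Node d (S = 78): continuation = 1/1.04·[0.9778·63.1000 + 0.0222·98.2000] = 61.4231; exercise value = 67.0000 > continuation, so V_d = 67.0000 (exercise)
Node 0 (S = 130): continuation = 1/1.04·[0.9778·8.5000 + 0.0222·67.0000] = 9.4231; exercise value = 15.0000 > continuation, so V_0 = 15.0000 (exercise)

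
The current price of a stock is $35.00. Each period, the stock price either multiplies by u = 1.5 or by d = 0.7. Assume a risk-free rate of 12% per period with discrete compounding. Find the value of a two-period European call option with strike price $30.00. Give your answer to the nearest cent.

$13.40

Risk-neutral probability p = (1 + 0.12 − 0.7)/(1.5 − 0.7) = 0.4200/0.8000 = 0.5250
Terminal stock prices: S_uu = 78.75, S_ud = 36.75, S_dd = 17.15
Terminal payoffs (S − K): max(48.75, 0) = 48.75, max(6.75, 0) = 6.75, max(-12.85, 0) = 0
Node u (S = 52.5): V_u = 1/1.12·[0.5250·48.7500 + 0.4750·6.7500] = 25.7143
Node d (S = 24.5): V_d = 1/1.12·[0.5250·6.7500 + 0.4750·0.0000] = 3.1641
Node 0 (S = 35): V_0 = 1/1.12·[0.5250·25.7143 + 0.4750·3.1641] = 13.3955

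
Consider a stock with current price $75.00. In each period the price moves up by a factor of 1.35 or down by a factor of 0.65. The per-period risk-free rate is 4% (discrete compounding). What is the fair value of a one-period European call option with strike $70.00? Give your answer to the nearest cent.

Risk-neutral probability p = (1 + 0.04 − 0.65)/(1.35 − 0.65) = 0.3900/0.7000 = 0.5571
Terminal stock prices: S_u = 101.2, S_d = 48.75
Terminal payoffs (S − K): max(31.25, 0) = 31.25, max(-21.25, 0) = 0
Node 0 (S = 75): V_0 = 1/1.04·[0.5571·31.2500 + 0.4429·0.0000] = 16.7411

$16.74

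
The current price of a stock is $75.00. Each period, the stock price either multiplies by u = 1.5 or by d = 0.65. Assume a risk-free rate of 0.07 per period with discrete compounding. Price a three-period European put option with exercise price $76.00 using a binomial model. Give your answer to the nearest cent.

Risk-neutral probability p = (1 + 0.07 − 0.65)/(1.5 − 0.65) = 0.4200/0.8500 = 0.4941
Terminal stock prices: S_uuu = 253.1, S_uud = 109.7, S_udd = 47.53, S_ddd = 20.6
Terminal payoffs (K − S): max(-177.1, 0) = 0, max(-33.69, 0) = 0, max(28.47, 0) = 28.47, max(55.4, 0) = 55.4
Node uu (S = 168.8): V_uu = 1/1.07·[0.4941·0.0000 + 0.5059·0.0000] = 0.0000
Node ud (S = 73.12): V_ud = 1/1.07·[0.4941·0.0000 + 0.5059·28.4687] = 13.4597
Node dd (S = 31.69): V_dd = 1/1.07·[0.4941·28.4687 + 0.5059·55.4031] = 39.3405
Node u (S = 112.5): V_u = 1/1.07·[0.4941·0.0000 + 0.5059·13.4597] = 6.3636
Node d (S = 48.75): V_d = 1/1.07·[0.4941·13.4597 + 0.5059·39.3405] = 24.8153
Node 0 (S = 75): V_0 = 1/1.07·[0.4941·6.3636 + 0.5059·24.8153] = 14.6710

$14.67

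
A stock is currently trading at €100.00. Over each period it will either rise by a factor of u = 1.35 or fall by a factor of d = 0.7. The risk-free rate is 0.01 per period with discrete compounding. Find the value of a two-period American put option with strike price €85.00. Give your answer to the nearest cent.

€9.66

Risk-neutral probability p = (1 + 0.01 − 0.7)/(1.35 − 0.7) = 0.3100/0.6500 = 0.4769
Terminal stock prices: S_uu = 182.3, S_ud = 94.5, S_dd = 49
Terminal payoffs (K − S): max(-97.25, 0) = 0, max(-9.5, 0) = 0, max(36, 0) = 36
Node u (S = 135): continuation = 1/1.01·[0.4769·0.0000 + 0.5231·0.0000] = 0.0000; exercise value = 0.0000 ≤ continuation, so V_u = 0.0000
Node d (S = 70): continuation = 1/1.01·[0.4769·0.0000 + 0.5231·36.0000] = 18.6443; exercise value = 15.0000 ≤ continuation, so V_d = 18.6443
Node 0 (S = 100): continuation = 1/1.01·[0.4769·0.0000 + 0.5231·18.6443] = 9.6559; exercise value = 0.0000 ≤ continuation, so V_0 = 9.6559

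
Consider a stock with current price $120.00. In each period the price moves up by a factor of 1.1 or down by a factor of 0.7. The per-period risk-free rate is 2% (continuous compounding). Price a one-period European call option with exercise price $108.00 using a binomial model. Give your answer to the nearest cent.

$18.83

Risk-neutral probability p = (e^0.02 − 0.7)/(1.1 − 0.7) = 0.3202/0.4000 = 0.8005
Terminal stock prices: S_u = 132, S_d = 84
Terminal payoffs (S − K): max(24, 0) = 24, max(-24, 0) = 0
Node 0 (S = 120): V_0 = e^(−0.02)·[0.8005·24.0000 + 0.1995·0.0000] = 18.8317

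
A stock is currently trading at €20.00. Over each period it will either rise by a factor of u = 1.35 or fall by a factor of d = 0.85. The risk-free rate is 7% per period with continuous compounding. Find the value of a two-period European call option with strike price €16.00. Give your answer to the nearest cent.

€6.51

Risk-neutral probability p = (e^0.07 − 0.85)/(1.35 − 0.85) = 0.2225/0.5000 = 0.4450
Terminal stock prices: S_uu = 36.45, S_ud = 22.95, S_dd = 14.45
Terminal payoffs (S − K): max(20.45, 0) = 20.45, max(6.95, 0) = 6.95, max(-1.55, 0) = 0
Node u (S = 27): V_u = e^(−0.07)·[0.4450·20.4500 + 0.5550·6.9500] = 12.0817
Node d (S = 17): V_d = e^(−0.07)·[0.4450·6.9500 + 0.5550·0.0000] = 2.8838
Node 0 (S = 20): V_0 = e^(−0.07)·[0.4450·12.0817 + 0.5550·2.8838] = 6.5053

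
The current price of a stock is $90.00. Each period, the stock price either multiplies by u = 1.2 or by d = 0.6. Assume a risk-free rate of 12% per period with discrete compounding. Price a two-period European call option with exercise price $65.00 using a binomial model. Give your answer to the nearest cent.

Risk-neutral probability p = (1 + 0.12 − 0.6)/(1.2 − 0.6) = 0.5200/0.6000 = 0.8667
Terminal stock prices: S_uu = 129.6, S_ud = 64.8, S_dd = 32.4
Terminal payoffs (S − K): max(64.6, 0) = 64.6, max(-0.2, 0) = 0, max(-32.6, 0) = 0
Node u (S = 108): V_u = 1/1.12·[0.8667·64.6000 + 0.1333·0.0000] = 49.9881
Node d (S = 54): V_d = 1/1.12·[0.8667·0.0000 + 0.1333·0.0000] = 0.0000
Node 0 (S = 90): V_0 = 1/1.12·[0.8667·49.9881 + 0.1333·0.0000] = 38.6813

$38.68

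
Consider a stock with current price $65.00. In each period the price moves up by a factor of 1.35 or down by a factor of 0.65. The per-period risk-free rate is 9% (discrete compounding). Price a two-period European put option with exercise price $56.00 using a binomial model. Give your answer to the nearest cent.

$3.31

Risk-neutral probability p = (1 + 0.09 − 0.65)/(1.35 − 0.65) = 0.4400/0.7000 = 0.6286
Terminal stock prices: S_uu = 118.5, S_ud = 57.04, S_dd = 27.46
Terminal payoffs (K − S): max(-62.46, 0) = 0, max(-1.038, 0) = 0, max(28.54, 0) = 28.54
Node u (S = 87.75): V_u = 1/1.09·[0.6286·0.0000 + 0.3714·0.0000] = 0.0000
Node d (S = 42.25): V_d = 1/1.09·[0.6286·0.0000 + 0.3714·28.5375] = 9.7244
Node 0 (S = 65): V_0 = 1/1.09·[0.6286·0.0000 + 0.3714·9.7244] = 3.3137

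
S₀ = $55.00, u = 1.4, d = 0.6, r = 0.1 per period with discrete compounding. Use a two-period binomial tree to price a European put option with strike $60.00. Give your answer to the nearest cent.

Risk-neutral probability p = (1 + 0.1 − 0.6)/(1.4 − 0.6) = 0.5000/0.8000 = 0.6250
Terminal stock prices: S_uu = 107.8, S_ud = 46.2, S_dd = 19.8
Terminal payoffs (K − S): max(-47.8, 0) = 0, max(13.8, 0) = 13.8, max(40.2, 0) = 40.2
Node u (S = 77): V_u = 1/1.1·[0.6250·0.0000 + 0.3750·13.8000] = 4.7045
Node d (S = 33): V_d = 1/1.1·[0.6250·13.8000 + 0.3750·40.2000] = 21.5455
Node 0 (S = 55): V_0 = 1/1.1·[0.6250·4.7045 + 0.3750·21.5455] = 10.0181

$10.02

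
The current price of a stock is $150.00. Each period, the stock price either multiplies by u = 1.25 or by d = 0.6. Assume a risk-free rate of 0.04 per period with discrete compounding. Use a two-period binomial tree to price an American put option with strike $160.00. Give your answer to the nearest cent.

$31.35

Risk-neutral probability p = (1 + 0.04 − 0.6)/(1.25 − 0.6) = 0.4400/0.6500 = 0.6769
Terminal stock prices: S_uu = 234.4, S_ud = 112.5, S_dd = 54
Terminal payoffs (K − S): max(-74.38, 0) = 0, max(47.5, 0) = 47.5, max(106, 0) = 106
Node u (S = 187.5): continuation = 1/1.04·[0.6769·0.0000 + 0.3231·47.5000] = 14.7559; exercise value = 0.0000 ≤ continuation, so V_u = 14.7559
Node d (S = 90): continuation = 1/1.04·[0.6769·47.5000 + 0.3231·106.0000] = 63.8462; exercise value = 70.0000 > continuation, so V_d = 70.0000 (exercise)
Node 0 (S = 150): continuation = 1/1.04·[0.6769·14.7559 + 0.3231·70.0000] = 31.3500; exercise value = 10.0000 ≤ continuation, so V_0 = 31.3500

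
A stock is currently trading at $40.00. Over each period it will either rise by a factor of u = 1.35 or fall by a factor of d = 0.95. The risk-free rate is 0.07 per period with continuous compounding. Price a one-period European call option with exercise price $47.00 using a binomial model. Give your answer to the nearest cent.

Risk-neutral probability p = (e^0.07 − 0.95)/(1.35 − 0.95) = 0.1225/0.4000 = 0.3063
Terminal stock prices: S_u = 54, S_d = 38
Terminal payoffs (S − K): max(7, 0) = 7, max(-9, 0) = 0
Node 0 (S = 40): V_0 = e^(−0.07)·[0.3063·7.0000 + 0.6937·0.0000] = 1.9990

$2.00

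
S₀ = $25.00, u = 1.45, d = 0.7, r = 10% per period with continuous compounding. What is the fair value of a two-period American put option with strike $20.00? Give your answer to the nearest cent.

$1.34

Risk-neutral probability p = (e^0.1 − 0.7)/(1.45 − 0.7) = 0.4052/0.7500 = 0.5402
Terminal stock prices: S_uu = 52.56, S_ud = 25.38, S_dd = 12.25
Terminal payoffs (K − S): max(-32.56, 0) = 0, max(-5.375, 0) = 0, max(7.75, 0) = 7.75
Node u (S = 36.25): continuation = e^(−0.1)·[0.5402·0.0000 + 0.4598·0.0000] = 0.0000; exercise value = 0.0000 ≤ continuation, so V_u = 0.0000
Node d (S = 17.5): continuation = e^(−0.1)·[0.5402·0.0000 + 0.4598·7.7500] = 3.2241; exercise value = 2.5000 ≤ continuation, so V_d = 3.2241
Node 0 (S = 25): continuation = e^(−0.1)·[0.5402·0.0000 + 0.4598·3.2241] = 1.3413; exercise value = 0.0000 ≤ continuation, so V_0 = 1.3413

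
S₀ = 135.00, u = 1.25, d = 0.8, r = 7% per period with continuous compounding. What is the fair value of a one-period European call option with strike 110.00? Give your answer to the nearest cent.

Risk-neutral probability p = (e^0.07 − 0.8)/(1.25 − 0.8) = 0.2725/0.4500 = 0.6056
Terminal stock prices: S_u = 168.8, S_d = 108
Terminal payoffs (S − K): max(58.75, 0) = 58.75, max(-2, 0) = 0
Node 0 (S = 135): V_0 = e^(−0.07)·[0.6056·58.7500 + 0.3944·0.0000] = 33.1722

33.17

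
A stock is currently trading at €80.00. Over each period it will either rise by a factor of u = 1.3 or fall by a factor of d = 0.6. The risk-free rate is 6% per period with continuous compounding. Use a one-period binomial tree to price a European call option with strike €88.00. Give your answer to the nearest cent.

€9.94

Risk-neutral probability p = (e^0.06 − 0.6)/(1.3 − 0.6) = 0.4618/0.7000 = 0.6598
Terminal stock prices: S_u = 104, S_d = 48
Terminal payoffs (S − K): max(16, 0) = 16, max(-40, 0) = 0
Node 0 (S = 80): V_0 = e^(−0.06)·[0.6598·16.0000 + 0.3402·0.0000] = 9.9415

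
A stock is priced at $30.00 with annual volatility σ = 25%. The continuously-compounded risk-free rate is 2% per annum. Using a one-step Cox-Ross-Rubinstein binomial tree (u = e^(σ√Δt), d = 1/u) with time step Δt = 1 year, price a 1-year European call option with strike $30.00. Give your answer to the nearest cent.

CRR parameters: u = e^(σ√Δt) = e^(0.25·√1) = 1.2840, d = 1/u = 0.7788
Per-period rate: rΔt = 0.02·1 = 0.02, so R = e^0.02 = 1.0202
Risk-neutral probability p = (e^0.02 − 0.7788)/(1.2840 − 0.7788) = 0.2414/0.5052 = 0.4778
Terminal stock prices: S_u = 38.52, S_d = 23.36
Terminal payoffs (S − K): max(8.521, 0) = 8.521, max(-6.636, 0) = 0
Node 0 (S = 30): V_0 = e^(−0.02)·[0.4778·8.5208 + 0.5222·0.0000] = 3.9907

$3.99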